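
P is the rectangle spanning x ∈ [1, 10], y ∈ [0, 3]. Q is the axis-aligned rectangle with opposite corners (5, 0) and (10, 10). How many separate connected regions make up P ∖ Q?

P ∖ Q is a single connected region.

1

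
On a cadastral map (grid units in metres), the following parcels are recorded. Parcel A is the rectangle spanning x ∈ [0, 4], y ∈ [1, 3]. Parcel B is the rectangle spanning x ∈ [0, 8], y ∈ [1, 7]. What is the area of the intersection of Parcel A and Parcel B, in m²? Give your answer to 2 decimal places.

|Parcel A∩Parcel B|: x∈[0,4], y∈[1,3] → 4·2 = 8.

8.00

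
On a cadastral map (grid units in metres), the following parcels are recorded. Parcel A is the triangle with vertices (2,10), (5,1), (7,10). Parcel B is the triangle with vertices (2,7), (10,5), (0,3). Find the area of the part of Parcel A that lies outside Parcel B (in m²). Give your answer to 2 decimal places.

|Parcel A| = 22.5, |Parcel A∩Parcel B| = 5.4599.
|Parcel A ∖ Parcel B| = |Parcel A| − |Parcel A∩Parcel B| = 22.5 − 5.4599 = 17.04.

17.04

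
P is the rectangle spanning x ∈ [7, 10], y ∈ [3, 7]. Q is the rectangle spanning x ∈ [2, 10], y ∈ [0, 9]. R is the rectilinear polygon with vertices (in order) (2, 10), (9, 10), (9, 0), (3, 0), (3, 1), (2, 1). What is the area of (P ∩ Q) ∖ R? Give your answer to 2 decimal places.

|P ∩ Q| = 12.
|(P ∩ Q) ∩ R| = 8.
|(P ∩ Q) ∖ R| = 12 − 8 = 4.00.

4.00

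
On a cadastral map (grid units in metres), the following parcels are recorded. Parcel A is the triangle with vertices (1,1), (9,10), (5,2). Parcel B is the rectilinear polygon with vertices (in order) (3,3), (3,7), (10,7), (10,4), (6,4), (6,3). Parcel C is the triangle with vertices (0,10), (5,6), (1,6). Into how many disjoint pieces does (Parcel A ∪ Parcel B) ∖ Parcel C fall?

1

(Parcel A ∪ Parcel B) ∖ Parcel C is a single connected region.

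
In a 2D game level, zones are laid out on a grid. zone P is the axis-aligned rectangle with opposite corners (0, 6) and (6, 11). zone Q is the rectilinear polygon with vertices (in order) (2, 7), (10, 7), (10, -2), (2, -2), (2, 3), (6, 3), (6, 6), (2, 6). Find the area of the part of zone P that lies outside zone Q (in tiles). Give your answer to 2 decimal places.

|zone P| = 30, |zone P∩zone Q| = 4.
|zone P ∖ zone Q| = |zone P| − |zone P∩zone Q| = 30 − 4 = 26.00.

26.00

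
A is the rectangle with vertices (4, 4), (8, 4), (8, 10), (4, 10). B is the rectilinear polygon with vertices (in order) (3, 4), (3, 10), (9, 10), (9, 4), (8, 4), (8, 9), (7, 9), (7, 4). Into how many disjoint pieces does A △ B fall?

2

A △ B splits into 2 disjoint pieces (area 11, area 6).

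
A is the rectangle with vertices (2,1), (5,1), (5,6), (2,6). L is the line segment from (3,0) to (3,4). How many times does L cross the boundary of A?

1

The segment meets the boundary at (3,1).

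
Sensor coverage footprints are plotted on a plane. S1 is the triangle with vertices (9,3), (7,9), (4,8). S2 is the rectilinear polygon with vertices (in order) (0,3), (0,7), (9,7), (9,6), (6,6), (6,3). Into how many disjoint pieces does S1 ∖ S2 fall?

2

S1 ∖ S2 splits into 2 disjoint pieces (area 3, area 4.6667).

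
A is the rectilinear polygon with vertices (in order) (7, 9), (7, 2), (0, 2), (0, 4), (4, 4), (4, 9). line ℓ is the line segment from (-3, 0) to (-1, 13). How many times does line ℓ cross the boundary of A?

0

The segment lies entirely outside A and never meets its boundary.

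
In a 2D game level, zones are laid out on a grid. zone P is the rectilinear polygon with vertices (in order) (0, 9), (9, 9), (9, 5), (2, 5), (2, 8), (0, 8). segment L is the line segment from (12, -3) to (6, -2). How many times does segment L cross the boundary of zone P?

The segment lies entirely outside zone P and never meets its boundary.

0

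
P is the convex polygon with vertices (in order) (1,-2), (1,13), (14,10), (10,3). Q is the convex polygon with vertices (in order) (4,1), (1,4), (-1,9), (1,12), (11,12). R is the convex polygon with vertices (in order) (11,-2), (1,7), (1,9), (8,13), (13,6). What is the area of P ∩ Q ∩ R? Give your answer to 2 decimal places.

The intersection is the polygon with vertices (9.382,11.066), (9.923,10.308), (5.335,3.098), (1,7), (1,9), (5.986,11.849).
By the shoelace formula its area is 44.03.

44.03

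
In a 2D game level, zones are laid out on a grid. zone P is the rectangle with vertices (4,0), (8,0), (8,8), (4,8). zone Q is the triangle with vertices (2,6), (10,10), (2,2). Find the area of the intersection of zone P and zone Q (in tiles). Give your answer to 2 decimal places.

The intersection is the polygon with vertices (8,8), (4,4), (4,7), (6,8).
By the shoelace formula its area is 7.00.

7.00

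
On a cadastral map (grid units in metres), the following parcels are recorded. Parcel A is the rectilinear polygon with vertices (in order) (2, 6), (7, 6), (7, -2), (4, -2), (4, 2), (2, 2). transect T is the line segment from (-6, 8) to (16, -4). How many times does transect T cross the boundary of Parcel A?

2

The segment meets the boundary at (7,0.909), (2,3.636).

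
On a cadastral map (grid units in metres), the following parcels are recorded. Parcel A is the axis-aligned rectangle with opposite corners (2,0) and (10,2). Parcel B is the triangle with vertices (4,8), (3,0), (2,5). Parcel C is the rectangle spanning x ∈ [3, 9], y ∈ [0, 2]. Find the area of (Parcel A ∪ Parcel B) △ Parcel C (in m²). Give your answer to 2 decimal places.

9.85

|Parcel A ∪ Parcel B| = 21.85.
|(Parcel A ∪ Parcel B) ∩ Parcel C| = 12.
|(Parcel A ∪ Parcel B) △ Parcel C| = 21.85 + 12 − 24 = 9.85.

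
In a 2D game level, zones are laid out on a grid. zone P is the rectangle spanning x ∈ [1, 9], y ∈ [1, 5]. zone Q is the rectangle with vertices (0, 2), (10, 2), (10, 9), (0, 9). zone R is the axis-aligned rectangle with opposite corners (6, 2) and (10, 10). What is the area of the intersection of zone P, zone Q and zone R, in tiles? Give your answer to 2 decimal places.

The intersection is the polygon with vertices (9,5), (9,2), (6,2), (6,5).
By the shoelace formula its area is 9.00.

9.00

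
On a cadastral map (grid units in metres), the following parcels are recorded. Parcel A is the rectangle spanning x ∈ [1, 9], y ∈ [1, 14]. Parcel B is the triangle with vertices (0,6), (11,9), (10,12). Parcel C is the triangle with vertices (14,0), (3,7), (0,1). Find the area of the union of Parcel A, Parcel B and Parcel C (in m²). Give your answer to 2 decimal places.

By inclusion–exclusion:
Individual areas: |Parcel A| = 104, |Parcel B| = 18, |Parcel C| = 43.5.
|Parcel A∩Parcel B| = 13.0909.
|Parcel A∩Parcel C| = 32.5455.
|Parcel B∩Parcel C| = 0.0278.
|Parcel A∩Parcel B∩Parcel C| = 0.0278.
|Parcel A ∪ Parcel B ∪ Parcel C| = 165.5 − 45.6641 + 0.0278 = 119.86.

119.86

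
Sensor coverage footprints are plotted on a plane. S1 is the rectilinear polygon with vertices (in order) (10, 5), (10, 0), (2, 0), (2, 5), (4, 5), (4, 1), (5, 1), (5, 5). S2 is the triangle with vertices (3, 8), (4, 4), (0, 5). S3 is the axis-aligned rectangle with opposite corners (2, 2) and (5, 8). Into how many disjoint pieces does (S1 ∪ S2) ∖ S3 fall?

2

(S1 ∪ S2) ∖ S3 splits into 2 disjoint pieces (area 30, area 2.5).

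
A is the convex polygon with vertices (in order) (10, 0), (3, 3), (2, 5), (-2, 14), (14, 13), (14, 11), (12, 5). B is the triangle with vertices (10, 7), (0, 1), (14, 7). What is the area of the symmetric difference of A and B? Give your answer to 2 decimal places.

133.49

|A| = 142.5, |B| = 12, |A∩B| = 10.506.
|A △ B| = |A| + |B| − 2·|A∩B| = 142.5 + 12 − 21.0119 = 133.49.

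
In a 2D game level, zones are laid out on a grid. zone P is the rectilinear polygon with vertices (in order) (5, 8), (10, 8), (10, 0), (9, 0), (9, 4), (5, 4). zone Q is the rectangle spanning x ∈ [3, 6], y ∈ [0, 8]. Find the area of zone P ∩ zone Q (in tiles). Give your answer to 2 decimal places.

The intersection is the polygon with vertices (6,8), (6,4), (5,4), (5,8).
By the shoelace formula its area is 4.00.

4.00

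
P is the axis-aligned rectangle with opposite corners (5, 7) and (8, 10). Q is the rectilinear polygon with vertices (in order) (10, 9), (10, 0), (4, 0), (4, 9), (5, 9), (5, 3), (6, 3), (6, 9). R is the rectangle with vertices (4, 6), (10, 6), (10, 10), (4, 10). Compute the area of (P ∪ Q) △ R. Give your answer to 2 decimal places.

37.00

|P ∪ Q| = 53.
|(P ∪ Q) ∩ R| = 20.
|(P ∪ Q) △ R| = 53 + 24 − 40 = 37.00.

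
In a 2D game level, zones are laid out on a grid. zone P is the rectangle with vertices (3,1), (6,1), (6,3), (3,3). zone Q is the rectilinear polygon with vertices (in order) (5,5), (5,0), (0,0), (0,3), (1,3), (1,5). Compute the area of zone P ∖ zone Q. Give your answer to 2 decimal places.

2.00

|zone P| = 6, |zone P∩zone Q| = 4.
|zone P ∖ zone Q| = |zone P| − |zone P∩zone Q| = 6 − 4 = 2.00.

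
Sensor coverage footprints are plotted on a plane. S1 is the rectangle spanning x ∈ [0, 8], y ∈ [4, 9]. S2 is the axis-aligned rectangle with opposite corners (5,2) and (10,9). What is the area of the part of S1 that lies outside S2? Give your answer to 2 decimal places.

25.00

|S1∩S2|: x∈[5,8], y∈[4,9] → 3·5 = 15.
|S1| = 40.
|S1 ∖ S2| = |S1| − |S1∩S2| = 40 − 15 = 25.00.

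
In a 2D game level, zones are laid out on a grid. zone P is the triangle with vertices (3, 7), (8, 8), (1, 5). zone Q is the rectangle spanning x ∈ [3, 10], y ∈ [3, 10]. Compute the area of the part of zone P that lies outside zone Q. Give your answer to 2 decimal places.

1.14

|zone P| = 4, |zone P∩zone Q| = 2.8571.
|zone P ∖ zone Q| = |zone P| − |zone P∩zone Q| = 4 − 2.8571 = 1.14.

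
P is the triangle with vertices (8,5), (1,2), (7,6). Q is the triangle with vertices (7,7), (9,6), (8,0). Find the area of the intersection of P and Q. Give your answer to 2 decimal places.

The intersection is the polygon with vertices (7.327,4.712), (7.167,5.833), (8,5).
By the shoelace formula its area is 0.40.

0.40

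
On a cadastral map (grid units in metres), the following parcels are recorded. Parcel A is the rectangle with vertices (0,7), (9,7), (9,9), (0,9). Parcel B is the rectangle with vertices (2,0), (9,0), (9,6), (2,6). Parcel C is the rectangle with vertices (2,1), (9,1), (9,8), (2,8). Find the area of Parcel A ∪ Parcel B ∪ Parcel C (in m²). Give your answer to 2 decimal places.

67.00

By inclusion–exclusion:
Individual areas: |Parcel A| = 18, |Parcel B| = 42, |Parcel C| = 49.
|Parcel A∩Parcel B| = 0 (no overlap).
|Parcel A∩Parcel C|: x∈[2,9], y∈[7,8] → 7·1 = 7.
|Parcel B∩Parcel C|: x∈[2,9], y∈[1,6] → 7·5 = 35.
|Parcel A∩Parcel B∩Parcel C| = 0.
|Parcel A ∪ Parcel B ∪ Parcel C| = 109 − 42 + 0 = 67.00.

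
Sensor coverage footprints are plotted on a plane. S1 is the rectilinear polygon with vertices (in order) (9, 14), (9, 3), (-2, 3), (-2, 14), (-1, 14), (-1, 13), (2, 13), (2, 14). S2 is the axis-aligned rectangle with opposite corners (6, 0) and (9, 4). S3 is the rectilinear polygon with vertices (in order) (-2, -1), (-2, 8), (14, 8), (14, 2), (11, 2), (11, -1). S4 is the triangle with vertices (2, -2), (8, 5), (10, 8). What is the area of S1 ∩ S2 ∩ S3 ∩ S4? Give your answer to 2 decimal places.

The intersection is the polygon with vertices (7.143,4), (6.286,3), (6,3), (6.8,4).
By the shoelace formula its area is 0.31.

0.31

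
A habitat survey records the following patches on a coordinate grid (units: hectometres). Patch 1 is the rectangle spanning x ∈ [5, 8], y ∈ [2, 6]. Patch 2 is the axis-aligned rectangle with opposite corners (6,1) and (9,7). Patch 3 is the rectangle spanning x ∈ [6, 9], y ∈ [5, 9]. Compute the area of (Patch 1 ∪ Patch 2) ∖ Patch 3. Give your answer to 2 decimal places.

|Patch 1 ∪ Patch 2| = 22.
|(Patch 1 ∪ Patch 2) ∩ Patch 3| = 6.
|(Patch 1 ∪ Patch 2) ∖ Patch 3| = 22 − 6 = 16.00.

16.00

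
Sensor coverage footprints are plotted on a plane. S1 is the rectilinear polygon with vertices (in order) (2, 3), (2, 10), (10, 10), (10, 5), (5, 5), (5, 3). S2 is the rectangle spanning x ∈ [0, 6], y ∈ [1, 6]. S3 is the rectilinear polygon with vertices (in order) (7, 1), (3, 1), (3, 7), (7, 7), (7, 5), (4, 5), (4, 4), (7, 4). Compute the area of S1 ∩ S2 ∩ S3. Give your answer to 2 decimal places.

6.00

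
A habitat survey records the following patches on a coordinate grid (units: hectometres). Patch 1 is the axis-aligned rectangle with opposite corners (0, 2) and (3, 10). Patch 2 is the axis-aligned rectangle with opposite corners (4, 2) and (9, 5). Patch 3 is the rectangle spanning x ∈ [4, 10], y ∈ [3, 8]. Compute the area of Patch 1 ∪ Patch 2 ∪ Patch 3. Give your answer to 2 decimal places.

By inclusion–exclusion:
Individual areas: |Patch 1| = 24, |Patch 2| = 15, |Patch 3| = 30.
|Patch 1∩Patch 2| = 0 (no overlap).
|Patch 1∩Patch 3| = 0 (no overlap).
|Patch 2∩Patch 3|: x∈[4,9], y∈[3,5] → 5·2 = 10.
|Patch 1∩Patch 2∩Patch 3| = 0.
|Patch 1 ∪ Patch 2 ∪ Patch 3| = 69 − 10 + 0 = 59.00.

59.00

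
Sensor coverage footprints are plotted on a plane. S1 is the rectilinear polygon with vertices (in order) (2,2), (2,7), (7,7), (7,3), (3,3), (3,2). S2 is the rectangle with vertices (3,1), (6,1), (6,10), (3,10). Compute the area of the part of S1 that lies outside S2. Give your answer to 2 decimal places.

9.00

|S1| = 21, |S1∩S2| = 12.
|S1 ∖ S2| = |S1| − |S1∩S2| = 21 − 12 = 9.00.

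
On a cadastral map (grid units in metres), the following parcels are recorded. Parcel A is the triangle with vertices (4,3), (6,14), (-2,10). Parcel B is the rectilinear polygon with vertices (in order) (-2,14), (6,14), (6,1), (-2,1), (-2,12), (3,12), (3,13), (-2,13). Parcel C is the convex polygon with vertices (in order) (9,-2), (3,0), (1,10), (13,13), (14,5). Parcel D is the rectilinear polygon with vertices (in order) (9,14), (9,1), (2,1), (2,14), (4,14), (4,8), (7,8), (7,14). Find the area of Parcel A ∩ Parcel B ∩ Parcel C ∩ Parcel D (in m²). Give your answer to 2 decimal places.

The intersection is the polygon with vertices (4,10.75), (4,8), (4.909,8), (4,3), (2,5.333), (2,10.25).
By the shoelace formula its area is 14.94.

14.94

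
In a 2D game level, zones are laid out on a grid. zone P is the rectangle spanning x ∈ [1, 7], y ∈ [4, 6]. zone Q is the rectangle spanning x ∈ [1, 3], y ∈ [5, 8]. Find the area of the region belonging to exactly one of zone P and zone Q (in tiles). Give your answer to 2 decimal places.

14.00

|zone P∩zone Q|: x∈[1,3], y∈[5,6] → 2·1 = 2.
|zone P △ zone Q| = |zone P| + |zone Q| − 2·|zone P∩zone Q| = 12 + 6 − 4 = 14.00.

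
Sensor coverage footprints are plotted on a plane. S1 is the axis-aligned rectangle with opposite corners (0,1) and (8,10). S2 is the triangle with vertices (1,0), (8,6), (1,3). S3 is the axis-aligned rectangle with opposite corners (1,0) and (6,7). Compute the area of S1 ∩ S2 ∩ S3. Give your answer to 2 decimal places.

The intersection is the polygon with vertices (1,3), (6,5.143), (6,4.286), (2.167,1), (1,1).
By the shoelace formula its area is 9.06.

9.06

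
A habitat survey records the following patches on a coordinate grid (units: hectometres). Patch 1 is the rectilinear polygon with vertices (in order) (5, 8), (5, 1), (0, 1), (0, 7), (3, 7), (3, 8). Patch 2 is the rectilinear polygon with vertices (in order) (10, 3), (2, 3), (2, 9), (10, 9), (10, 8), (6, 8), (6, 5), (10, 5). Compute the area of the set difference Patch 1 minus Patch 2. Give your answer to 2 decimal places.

18.00

|Patch 1| = 32, |Patch 1∩Patch 2| = 14.
|Patch 1 ∖ Patch 2| = |Patch 1| − |Patch 1∩Patch 2| = 32 − 14 = 18.00.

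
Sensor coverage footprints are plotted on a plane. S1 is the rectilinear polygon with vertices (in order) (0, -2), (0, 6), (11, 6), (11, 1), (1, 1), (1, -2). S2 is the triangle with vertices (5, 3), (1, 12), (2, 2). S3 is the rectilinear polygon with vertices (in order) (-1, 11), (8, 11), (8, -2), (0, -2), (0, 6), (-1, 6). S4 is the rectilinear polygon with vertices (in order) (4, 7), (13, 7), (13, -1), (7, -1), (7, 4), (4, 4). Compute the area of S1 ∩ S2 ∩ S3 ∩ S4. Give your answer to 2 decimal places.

0.35

The intersection is the polygon with vertices (4.556,4), (4,4), (4,5.25).
By the shoelace formula its area is 0.35.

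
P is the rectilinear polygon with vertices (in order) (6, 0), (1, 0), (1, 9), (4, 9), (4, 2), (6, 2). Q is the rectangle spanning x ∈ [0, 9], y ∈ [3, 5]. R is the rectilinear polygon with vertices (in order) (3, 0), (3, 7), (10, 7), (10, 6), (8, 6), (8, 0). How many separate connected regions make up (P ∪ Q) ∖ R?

(P ∪ Q) ∖ R splits into 2 disjoint pieces (area 22, area 2).

2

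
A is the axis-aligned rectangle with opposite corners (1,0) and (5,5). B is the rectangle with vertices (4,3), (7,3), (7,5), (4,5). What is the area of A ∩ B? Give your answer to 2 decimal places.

|A∩B|: x∈[4,5], y∈[3,5] → 1·2 = 2.

2.00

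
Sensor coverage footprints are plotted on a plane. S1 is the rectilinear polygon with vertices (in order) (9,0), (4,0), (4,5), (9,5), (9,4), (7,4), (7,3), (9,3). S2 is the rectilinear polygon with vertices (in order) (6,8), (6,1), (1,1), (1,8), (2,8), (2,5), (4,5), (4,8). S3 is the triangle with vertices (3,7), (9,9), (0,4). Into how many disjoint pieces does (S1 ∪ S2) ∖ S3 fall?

3

(S1 ∪ S2) ∖ S3 splits into 3 disjoint pieces (area 38.3889, area 2.5, area 0.6667).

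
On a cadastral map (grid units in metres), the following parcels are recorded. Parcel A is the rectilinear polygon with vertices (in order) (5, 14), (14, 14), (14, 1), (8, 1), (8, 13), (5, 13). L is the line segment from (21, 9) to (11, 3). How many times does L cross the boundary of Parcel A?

The segment meets the boundary at (14,4.8).

1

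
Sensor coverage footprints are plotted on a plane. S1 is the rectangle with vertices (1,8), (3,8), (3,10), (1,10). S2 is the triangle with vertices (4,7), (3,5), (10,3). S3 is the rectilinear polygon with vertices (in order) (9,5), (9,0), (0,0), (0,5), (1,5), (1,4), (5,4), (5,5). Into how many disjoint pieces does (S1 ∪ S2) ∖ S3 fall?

3

(S1 ∪ S2) ∖ S3 splits into 3 disjoint pieces (area 4, area 4.5714, area 0.1905).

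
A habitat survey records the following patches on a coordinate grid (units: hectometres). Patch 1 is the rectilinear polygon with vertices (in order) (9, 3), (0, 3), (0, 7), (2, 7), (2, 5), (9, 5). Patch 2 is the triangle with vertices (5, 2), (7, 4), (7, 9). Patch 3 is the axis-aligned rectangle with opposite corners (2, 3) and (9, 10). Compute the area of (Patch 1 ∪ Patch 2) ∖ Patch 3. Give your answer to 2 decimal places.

|Patch 1 ∪ Patch 2| = 24.6429.
|(Patch 1 ∪ Patch 2) ∩ Patch 3| = 16.2857.
|(Patch 1 ∪ Patch 2) ∖ Patch 3| = 24.6429 − 16.2857 = 8.36.

8.36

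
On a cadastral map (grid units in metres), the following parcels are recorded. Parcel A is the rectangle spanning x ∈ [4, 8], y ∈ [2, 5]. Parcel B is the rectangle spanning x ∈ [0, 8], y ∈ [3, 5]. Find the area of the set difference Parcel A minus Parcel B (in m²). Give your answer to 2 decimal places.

4.00

|Parcel A∩Parcel B|: x∈[4,8], y∈[3,5] → 4·2 = 8.
|Parcel A| = 12.
|Parcel A ∖ Parcel B| = |Parcel A| − |Parcel A∩Parcel B| = 12 − 8 = 4.00.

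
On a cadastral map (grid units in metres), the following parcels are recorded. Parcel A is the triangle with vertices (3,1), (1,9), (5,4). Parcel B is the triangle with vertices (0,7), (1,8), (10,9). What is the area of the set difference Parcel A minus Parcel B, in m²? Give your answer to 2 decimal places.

|Parcel A| = 11, |Parcel A∩Parcel B| = 0.4858.
|Parcel A ∖ Parcel B| = |Parcel A| − |Parcel A∩Parcel B| = 11 − 0.4858 = 10.51.

10.51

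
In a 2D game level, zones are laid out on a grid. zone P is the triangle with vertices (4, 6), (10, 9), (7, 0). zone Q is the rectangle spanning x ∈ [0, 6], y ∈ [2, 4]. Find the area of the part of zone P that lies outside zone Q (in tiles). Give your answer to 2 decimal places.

|zone P| = 22.5, |zone P∩zone Q| = 1.
|zone P ∖ zone Q| = |zone P| − |zone P∩zone Q| = 22.5 − 1 = 21.50.

21.50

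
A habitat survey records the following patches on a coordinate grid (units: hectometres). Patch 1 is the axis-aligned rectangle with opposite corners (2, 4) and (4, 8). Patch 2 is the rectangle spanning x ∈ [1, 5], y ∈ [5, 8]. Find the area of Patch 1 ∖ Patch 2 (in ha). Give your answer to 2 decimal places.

|Patch 1∩Patch 2|: x∈[2,4], y∈[5,8] → 2·3 = 6.
|Patch 1| = 8.
|Patch 1 ∖ Patch 2| = |Patch 1| − |Patch 1∩Patch 2| = 8 − 6 = 2.00.

2.00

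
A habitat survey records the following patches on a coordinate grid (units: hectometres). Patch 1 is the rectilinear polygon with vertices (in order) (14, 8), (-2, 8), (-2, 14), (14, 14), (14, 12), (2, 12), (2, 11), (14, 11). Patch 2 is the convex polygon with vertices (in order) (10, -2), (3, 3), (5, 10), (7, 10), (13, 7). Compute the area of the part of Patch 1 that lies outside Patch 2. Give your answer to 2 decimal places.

|Patch 1| = 84, |Patch 1∩Patch 2| = 8.5714.
|Patch 1 ∖ Patch 2| = |Patch 1| − |Patch 1∩Patch 2| = 84 − 8.5714 = 75.43.

75.43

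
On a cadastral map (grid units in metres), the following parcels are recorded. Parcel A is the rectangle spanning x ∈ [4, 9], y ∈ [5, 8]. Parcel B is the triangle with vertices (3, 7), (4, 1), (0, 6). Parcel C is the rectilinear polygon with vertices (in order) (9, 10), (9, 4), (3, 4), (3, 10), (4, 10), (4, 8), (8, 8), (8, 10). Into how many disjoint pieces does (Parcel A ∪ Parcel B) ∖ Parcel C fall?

1

(Parcel A ∪ Parcel B) ∖ Parcel C is a single connected region.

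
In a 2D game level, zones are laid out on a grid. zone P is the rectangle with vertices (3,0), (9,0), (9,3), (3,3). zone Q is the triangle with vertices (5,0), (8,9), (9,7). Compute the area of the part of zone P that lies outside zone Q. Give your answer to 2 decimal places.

16.93

|zone P| = 18, |zone P∩zone Q| = 1.0714.
|zone P ∖ zone Q| = |zone P| − |zone P∩zone Q| = 18 − 1.0714 = 16.93.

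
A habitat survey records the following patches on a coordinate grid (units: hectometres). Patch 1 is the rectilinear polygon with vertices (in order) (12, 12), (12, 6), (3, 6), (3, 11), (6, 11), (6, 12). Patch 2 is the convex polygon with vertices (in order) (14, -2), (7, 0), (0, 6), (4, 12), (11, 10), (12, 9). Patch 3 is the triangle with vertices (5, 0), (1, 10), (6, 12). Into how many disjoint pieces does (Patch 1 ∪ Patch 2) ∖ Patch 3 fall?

(Patch 1 ∪ Patch 2) ∖ Patch 3 splits into 3 disjoint pieces (area 90.3867, area 7.5774, area 0.8).

3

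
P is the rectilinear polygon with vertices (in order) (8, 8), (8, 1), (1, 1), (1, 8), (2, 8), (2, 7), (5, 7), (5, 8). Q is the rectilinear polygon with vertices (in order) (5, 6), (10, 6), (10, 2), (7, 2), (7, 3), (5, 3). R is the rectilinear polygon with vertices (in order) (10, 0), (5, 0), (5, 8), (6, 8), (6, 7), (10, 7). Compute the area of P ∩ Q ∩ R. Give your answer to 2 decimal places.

The intersection is the polygon with vertices (7,2), (7,3), (5,3), (5,6), (8,6), (8,2).
By the shoelace formula its area is 10.00.

10.00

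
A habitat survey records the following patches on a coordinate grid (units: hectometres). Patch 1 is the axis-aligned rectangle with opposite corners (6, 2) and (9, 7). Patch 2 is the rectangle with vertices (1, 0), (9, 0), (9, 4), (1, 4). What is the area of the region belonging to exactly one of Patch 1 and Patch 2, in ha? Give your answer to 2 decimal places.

|Patch 1∩Patch 2|: x∈[6,9], y∈[2,4] → 3·2 = 6.
|Patch 1 △ Patch 2| = |Patch 1| + |Patch 2| − 2·|Patch 1∩Patch 2| = 15 + 32 − 12 = 35.00.

35.00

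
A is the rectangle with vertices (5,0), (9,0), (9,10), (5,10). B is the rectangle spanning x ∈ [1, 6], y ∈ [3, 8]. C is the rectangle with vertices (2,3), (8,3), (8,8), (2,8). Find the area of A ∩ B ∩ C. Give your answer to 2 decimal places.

5.00

The intersection is the polygon with vertices (6,8), (6,3), (5,3), (5,8).
By the shoelace formula its area is 5.00.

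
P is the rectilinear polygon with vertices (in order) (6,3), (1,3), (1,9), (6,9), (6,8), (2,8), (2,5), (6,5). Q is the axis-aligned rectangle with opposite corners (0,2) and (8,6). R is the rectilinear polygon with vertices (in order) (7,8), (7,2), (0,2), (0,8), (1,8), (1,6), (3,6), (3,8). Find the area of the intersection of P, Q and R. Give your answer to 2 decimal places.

11.00

The intersection is the polygon with vertices (1,6), (2,6), (2,5), (6,5), (6,3), (1,3).
By the shoelace formula its area is 11.00.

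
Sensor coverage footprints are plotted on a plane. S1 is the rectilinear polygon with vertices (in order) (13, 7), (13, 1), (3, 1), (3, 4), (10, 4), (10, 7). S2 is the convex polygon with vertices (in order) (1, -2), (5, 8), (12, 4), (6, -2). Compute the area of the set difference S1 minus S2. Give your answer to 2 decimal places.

|S1| = 39, |S1∩S2| = 23.4429.
|S1 ∖ S2| = |S1| − |S1∩S2| = 39 − 23.4429 = 15.56.

15.56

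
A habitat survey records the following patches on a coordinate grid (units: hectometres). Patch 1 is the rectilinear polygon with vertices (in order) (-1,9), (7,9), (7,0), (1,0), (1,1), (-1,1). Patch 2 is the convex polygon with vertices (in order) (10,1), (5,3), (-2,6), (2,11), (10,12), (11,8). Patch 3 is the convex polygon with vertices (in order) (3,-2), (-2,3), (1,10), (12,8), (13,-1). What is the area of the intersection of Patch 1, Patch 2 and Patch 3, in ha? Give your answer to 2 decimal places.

The intersection is the polygon with vertices (7,2.2), (5,3), (-0.914,5.535), (0.571,9), (6.5,9), (7,8.909).
By the shoelace formula its area is 38.19.

38.19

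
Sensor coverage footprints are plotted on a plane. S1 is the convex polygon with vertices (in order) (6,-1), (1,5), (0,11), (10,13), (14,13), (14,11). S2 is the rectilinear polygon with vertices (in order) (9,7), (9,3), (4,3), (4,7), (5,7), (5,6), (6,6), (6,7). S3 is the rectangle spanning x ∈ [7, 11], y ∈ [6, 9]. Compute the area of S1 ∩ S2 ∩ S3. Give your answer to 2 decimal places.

2.00

The intersection is the polygon with vertices (9,7), (9,6), (7,6), (7,7).
By the shoelace formula its area is 2.00.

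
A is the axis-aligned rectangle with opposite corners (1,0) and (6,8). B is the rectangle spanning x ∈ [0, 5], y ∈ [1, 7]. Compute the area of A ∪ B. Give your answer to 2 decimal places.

46.00

By inclusion–exclusion:
Individual areas: |A| = 40, |B| = 30.
|A∩B|: x∈[1,5], y∈[1,7] → 4·6 = 24.
|A ∪ B| = 70 − 24 = 46.00.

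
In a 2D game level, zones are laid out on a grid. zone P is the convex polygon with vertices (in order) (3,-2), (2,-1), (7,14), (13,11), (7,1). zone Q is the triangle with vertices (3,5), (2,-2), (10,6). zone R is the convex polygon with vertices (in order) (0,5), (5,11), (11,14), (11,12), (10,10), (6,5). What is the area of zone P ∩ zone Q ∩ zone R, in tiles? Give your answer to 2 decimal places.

The intersection is the polygon with vertices (4.05,5.15), (6.387,5.484), (6,5), (4,5).
By the shoelace formula its area is 0.65.

0.65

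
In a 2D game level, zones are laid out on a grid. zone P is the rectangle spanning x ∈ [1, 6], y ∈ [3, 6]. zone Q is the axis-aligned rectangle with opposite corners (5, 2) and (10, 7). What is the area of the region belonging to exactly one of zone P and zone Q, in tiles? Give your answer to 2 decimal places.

34.00

|zone P∩zone Q|: x∈[5,6], y∈[3,6] → 1·3 = 3.
|zone P △ zone Q| = |zone P| + |zone Q| − 2·|zone P∩zone Q| = 15 + 25 − 6 = 34.00.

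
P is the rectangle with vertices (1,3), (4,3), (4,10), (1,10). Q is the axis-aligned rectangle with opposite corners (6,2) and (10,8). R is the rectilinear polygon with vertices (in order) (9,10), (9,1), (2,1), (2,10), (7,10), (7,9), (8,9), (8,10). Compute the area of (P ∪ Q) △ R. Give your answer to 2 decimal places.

43.00

|P ∪ Q| = 45.
|(P ∪ Q) ∩ R| = 32.
|(P ∪ Q) △ R| = 45 + 62 − 64 = 43.00.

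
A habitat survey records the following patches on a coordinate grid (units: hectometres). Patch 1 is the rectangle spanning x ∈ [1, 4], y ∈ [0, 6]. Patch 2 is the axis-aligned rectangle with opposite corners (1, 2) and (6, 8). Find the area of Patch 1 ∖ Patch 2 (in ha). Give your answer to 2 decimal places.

6.00

|Patch 1∩Patch 2|: x∈[1,4], y∈[2,6] → 3·4 = 12.
|Patch 1| = 18.
|Patch 1 ∖ Patch 2| = |Patch 1| − |Patch 1∩Patch 2| = 18 − 12 = 6.00.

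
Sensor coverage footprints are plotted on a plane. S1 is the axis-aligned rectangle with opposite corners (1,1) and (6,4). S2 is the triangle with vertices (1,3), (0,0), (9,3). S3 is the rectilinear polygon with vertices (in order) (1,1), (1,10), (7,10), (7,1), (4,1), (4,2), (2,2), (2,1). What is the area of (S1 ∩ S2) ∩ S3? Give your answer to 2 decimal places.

The region (S1 ∩ S2) ∩ S3 is the polygon with vertices (4,1.333), (4,2), (2,2), (2,1), (1,1), (1,3), (6,3), (6,2).
By the shoelace formula its area is 6.67.

6.67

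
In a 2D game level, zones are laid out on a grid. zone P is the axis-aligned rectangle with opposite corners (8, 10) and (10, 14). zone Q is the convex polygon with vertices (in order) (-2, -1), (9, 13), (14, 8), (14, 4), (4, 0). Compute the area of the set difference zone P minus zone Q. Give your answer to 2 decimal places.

|zone P| = 8, |zone P∩zone Q| = 4.8636.
|zone P ∖ zone Q| = |zone P| − |zone P∩zone Q| = 8 − 4.8636 = 3.14.

3.14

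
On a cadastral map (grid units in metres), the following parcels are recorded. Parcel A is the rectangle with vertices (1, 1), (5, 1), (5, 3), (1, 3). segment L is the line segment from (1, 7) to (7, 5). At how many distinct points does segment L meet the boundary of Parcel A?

The segment lies entirely outside Parcel A and never meets its boundary.

0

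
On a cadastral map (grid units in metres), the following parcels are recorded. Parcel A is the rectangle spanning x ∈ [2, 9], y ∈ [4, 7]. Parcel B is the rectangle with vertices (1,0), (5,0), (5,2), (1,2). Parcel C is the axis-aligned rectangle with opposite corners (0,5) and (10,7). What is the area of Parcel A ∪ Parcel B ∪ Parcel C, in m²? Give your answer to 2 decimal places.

By inclusion–exclusion:
Individual areas: |Parcel A| = 21, |Parcel B| = 8, |Parcel C| = 20.
|Parcel A∩Parcel B| = 0 (no overlap).
|Parcel A∩Parcel C|: x∈[2,9], y∈[5,7] → 7·2 = 14.
|Parcel B∩Parcel C| = 0 (no overlap).
|Parcel A∩Parcel B∩Parcel C| = 0.
|Parcel A ∪ Parcel B ∪ Parcel C| = 49 − 14 + 0 = 35.00.

35.00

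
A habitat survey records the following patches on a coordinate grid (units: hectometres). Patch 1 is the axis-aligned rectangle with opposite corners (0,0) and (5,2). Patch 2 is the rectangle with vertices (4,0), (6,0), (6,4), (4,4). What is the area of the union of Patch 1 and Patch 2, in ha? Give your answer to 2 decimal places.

16.00

By inclusion–exclusion:
Individual areas: |Patch 1| = 10, |Patch 2| = 8.
|Patch 1∩Patch 2|: x∈[4,5], y∈[0,2] → 1·2 = 2.
|Patch 1 ∪ Patch 2| = 18 − 2 = 16.00.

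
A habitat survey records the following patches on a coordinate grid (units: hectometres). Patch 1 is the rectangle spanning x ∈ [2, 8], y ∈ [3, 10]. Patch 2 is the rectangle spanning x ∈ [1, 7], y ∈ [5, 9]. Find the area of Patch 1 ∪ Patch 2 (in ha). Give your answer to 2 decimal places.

By inclusion–exclusion:
Individual areas: |Patch 1| = 42, |Patch 2| = 24.
|Patch 1∩Patch 2|: x∈[2,7], y∈[5,9] → 5·4 = 20.
|Patch 1 ∪ Patch 2| = 66 − 20 = 46.00.

46.00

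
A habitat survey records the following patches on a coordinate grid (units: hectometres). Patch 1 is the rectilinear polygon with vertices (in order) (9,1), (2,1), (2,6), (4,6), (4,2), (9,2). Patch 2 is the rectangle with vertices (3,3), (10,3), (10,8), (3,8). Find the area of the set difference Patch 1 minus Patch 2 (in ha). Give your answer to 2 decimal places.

12.00

|Patch 1| = 15, |Patch 1∩Patch 2| = 3.
|Patch 1 ∖ Patch 2| = |Patch 1| − |Patch 1∩Patch 2| = 15 − 3 = 12.00.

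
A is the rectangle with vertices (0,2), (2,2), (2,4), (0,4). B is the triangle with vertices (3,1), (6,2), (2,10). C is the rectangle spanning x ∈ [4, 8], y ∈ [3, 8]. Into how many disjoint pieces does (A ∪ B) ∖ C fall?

(A ∪ B) ∖ C splits into 2 disjoint pieces (area 4, area 11.75).

2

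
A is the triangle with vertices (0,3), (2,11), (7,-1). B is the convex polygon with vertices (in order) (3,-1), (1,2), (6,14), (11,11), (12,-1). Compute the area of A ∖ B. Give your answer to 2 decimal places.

12.59

|A| = 32, |A∩B| = 19.4077.
|A ∖ B| = |A| − |A∩B| = 32 − 19.4077 = 12.59.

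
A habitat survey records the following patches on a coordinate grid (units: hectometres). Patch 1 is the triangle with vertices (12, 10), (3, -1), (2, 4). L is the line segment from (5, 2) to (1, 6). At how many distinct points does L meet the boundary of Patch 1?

The segment meets the boundary at (2.625,4.375).

1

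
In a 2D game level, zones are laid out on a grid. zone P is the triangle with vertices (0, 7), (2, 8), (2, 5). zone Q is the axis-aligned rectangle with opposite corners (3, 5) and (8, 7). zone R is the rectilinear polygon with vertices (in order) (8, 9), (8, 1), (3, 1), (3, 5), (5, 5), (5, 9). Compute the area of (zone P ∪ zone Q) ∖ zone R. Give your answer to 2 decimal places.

|zone P ∪ zone Q| = 13.
|(zone P ∪ zone Q) ∩ zone R| = 6.
|(zone P ∪ zone Q) ∖ zone R| = 13 − 6 = 7.00.

7.00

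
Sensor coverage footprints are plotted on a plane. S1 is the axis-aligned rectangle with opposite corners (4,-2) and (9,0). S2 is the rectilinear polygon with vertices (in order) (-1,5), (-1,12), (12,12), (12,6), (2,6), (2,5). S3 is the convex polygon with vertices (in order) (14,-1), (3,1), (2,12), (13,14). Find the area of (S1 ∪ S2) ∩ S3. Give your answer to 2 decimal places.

|S1 ∪ S2| = 91.
|(S1 ∪ S2) ∩ S3| = 58.39.

58.39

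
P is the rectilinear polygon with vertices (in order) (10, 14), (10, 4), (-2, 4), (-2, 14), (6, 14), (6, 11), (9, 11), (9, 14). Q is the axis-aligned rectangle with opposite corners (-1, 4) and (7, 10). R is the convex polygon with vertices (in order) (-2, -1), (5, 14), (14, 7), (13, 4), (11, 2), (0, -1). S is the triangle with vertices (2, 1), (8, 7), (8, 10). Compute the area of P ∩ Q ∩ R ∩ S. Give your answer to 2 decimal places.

4.75

The intersection is the polygon with vertices (7,6), (5,4), (4,4), (7,8.5).
By the shoelace formula its area is 4.75.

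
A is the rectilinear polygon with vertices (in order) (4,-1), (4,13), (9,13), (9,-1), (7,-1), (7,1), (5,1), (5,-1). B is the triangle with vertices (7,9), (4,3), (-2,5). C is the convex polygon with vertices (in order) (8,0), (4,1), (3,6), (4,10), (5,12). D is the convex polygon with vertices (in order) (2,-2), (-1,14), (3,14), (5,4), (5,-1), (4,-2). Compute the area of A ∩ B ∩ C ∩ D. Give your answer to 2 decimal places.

2.41

The intersection is the polygon with vertices (4,3), (4,7.667), (4.245,7.776), (4.857,4.714).
By the shoelace formula its area is 2.41.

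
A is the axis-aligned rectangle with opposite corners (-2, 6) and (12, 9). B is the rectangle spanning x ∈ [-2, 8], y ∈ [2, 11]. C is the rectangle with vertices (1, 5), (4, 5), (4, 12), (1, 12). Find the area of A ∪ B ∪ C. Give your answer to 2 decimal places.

By inclusion–exclusion:
Individual areas: |A| = 42, |B| = 90, |C| = 21.
|A∩B|: x∈[-2,8], y∈[6,9] → 10·3 = 30.
|A∩C|: x∈[1,4], y∈[6,9] → 3·3 = 9.
|B∩C|: x∈[1,4], y∈[5,11] → 3·6 = 18.
|A∩B∩C| = 9.
|A ∪ B ∪ C| = 153 − 57 + 9 = 105.00.

105.00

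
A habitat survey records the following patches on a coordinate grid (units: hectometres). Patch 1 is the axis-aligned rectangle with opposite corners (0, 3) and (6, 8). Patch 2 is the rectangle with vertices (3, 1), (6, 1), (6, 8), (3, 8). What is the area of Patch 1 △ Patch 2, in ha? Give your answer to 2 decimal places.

21.00

|Patch 1∩Patch 2|: x∈[3,6], y∈[3,8] → 3·5 = 15.
|Patch 1 △ Patch 2| = |Patch 1| + |Patch 2| − 2·|Patch 1∩Patch 2| = 30 + 21 − 30 = 21.00.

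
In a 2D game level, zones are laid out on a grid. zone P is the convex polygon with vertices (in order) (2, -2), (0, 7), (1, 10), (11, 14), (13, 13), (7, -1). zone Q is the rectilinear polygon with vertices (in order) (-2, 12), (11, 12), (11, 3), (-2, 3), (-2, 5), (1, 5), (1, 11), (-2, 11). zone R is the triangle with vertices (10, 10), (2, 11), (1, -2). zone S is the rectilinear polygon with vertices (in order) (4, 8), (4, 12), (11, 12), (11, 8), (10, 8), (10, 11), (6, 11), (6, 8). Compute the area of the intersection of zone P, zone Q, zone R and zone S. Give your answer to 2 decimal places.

5.25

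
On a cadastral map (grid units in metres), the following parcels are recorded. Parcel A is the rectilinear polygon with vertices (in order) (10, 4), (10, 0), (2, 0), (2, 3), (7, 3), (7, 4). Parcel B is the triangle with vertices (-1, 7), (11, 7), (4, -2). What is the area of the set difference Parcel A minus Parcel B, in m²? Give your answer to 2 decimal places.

|Parcel A| = 27, |Parcel A∩Parcel B| = 14.7333.
|Parcel A ∖ Parcel B| = |Parcel A| − |Parcel A∩Parcel B| = 27 − 14.7333 = 12.27.

12.27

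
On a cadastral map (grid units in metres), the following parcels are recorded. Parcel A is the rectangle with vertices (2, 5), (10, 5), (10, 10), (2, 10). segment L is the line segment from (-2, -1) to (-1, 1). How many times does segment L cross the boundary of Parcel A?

0

The segment lies entirely outside Parcel A and never meets its boundary.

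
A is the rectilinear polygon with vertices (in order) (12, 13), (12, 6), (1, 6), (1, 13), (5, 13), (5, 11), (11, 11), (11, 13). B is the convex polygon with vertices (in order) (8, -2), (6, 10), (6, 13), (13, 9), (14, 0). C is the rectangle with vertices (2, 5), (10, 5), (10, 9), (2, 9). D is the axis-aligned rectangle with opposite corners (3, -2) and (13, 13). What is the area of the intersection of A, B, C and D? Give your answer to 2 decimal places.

10.75

The intersection is the polygon with vertices (6.167,9), (10,9), (10,6), (6.667,6).
By the shoelace formula its area is 10.75.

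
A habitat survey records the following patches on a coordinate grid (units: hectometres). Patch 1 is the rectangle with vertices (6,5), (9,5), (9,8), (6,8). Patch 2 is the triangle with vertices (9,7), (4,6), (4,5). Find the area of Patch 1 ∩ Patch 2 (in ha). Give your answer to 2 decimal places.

The intersection is the polygon with vertices (6,6.4), (9,7), (6,5.8).
By the shoelace formula its area is 0.90.

0.90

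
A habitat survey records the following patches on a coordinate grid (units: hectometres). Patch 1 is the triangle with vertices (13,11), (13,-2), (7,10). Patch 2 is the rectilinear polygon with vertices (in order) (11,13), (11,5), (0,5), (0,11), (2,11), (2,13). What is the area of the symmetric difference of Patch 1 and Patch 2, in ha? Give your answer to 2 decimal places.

|Patch 1| = 39, |Patch 2| = 84, |Patch 1∩Patch 2| = 15.0833.
|Patch 1 △ Patch 2| = |Patch 1| + |Patch 2| − 2·|Patch 1∩Patch 2| = 39 + 84 − 30.1667 = 92.83.

92.83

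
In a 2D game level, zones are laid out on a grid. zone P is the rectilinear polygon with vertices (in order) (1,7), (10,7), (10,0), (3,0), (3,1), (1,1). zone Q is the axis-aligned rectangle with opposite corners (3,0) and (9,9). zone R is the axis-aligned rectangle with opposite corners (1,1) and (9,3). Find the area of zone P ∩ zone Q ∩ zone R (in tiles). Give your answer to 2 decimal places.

The intersection is the polygon with vertices (9,1), (3,1), (3,3), (9,3).
By the shoelace formula its area is 12.00.

12.00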